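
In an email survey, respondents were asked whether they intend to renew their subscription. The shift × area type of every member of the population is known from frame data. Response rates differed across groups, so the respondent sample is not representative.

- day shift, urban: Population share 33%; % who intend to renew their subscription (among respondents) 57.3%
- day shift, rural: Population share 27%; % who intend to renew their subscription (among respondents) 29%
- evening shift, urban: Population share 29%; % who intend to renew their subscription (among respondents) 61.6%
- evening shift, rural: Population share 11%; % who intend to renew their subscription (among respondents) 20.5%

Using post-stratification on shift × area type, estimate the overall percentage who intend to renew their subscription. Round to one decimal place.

Post-stratification weights by population share, not respondent share:
  day shift, urban: 0.33 × 57.3 = 18.909
  day shift, rural: 0.27 × 29 = 7.83
  evening shift, urban: 0.29 × 61.6 = 17.864
  evening shift, rural: 0.11 × 20.5 = 2.255
Post-stratified estimate = 46.858 → 46.9%.

46.9%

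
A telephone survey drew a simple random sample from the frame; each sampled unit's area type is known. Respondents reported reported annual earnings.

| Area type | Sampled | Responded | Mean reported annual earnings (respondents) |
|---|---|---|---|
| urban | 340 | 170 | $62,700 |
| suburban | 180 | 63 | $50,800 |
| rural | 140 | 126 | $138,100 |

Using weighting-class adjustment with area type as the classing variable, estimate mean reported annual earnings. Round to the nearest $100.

Response rates by class: urban 170/340 = 50%, suburban 63/180 = 35%, rural 126/140 = 90%.
Weighting each respondent by the inverse class response rate inflates each class back to its sampled size, so the class weight is n_sampled:
  urban: 340 × 62,700 = 21,318,000
  suburban: 180 × 50,800 = 9,144,000
  rural: 140 × 138,100 = 19,334,000
Adjusted estimate = 49,796,000 / 660 = 75448.5 → $75,400.

$75,400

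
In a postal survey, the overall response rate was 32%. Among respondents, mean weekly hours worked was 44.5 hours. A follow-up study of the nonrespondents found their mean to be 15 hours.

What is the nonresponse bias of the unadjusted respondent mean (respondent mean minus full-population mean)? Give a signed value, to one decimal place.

Nonresponse fraction = 1 − 0.32 = 0.68.
Bias = (nonresponse fraction) × (respondent mean − nonrespondent mean)
     = 0.68 × (44.5 − 15) = 0.68 × 29.5 = 20.06.

+20.1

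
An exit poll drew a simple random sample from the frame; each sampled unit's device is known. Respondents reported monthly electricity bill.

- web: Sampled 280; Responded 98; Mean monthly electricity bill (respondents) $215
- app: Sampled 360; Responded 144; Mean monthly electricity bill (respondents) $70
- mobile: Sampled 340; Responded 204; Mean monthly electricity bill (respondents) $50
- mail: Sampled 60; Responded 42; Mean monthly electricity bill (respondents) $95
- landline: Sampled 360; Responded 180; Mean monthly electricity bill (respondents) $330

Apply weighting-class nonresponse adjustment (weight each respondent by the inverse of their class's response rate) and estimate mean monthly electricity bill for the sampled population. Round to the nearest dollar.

$162

Class response rates: web 98/280 = 35%, app 144/360 = 40%, mobile 204/340 = 60%, mail 42/60 = 70%, landline 180/360 = 50%.
Weighting each respondent by the inverse class response rate inflates each class back to its sampled size, so the class weight is n_sampled:
  web: 280 × 215 = 60,200
  app: 360 × 70 = 25,200
  mobile: 340 × 50 = 17,000
  mail: 60 × 95 = 5700
  landline: 360 × 330 = 118,800
Adjusted estimate = 226,900 / 1,400 = 162.071 → $162.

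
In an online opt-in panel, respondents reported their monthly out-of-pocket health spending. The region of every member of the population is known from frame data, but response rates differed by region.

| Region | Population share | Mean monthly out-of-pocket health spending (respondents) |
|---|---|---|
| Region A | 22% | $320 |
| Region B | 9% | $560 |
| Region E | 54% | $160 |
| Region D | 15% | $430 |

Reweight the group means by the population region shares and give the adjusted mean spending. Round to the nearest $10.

$270

Weight each group's respondent value by its population share:
  Region A: 0.22 × 320 = 70.4
  Region B: 0.09 × 560 = 50.4
  Region E: 0.54 × 160 = 86.4
  Region D: 0.15 × 430 = 64.5
Post-stratified estimate = 271.7 → $270.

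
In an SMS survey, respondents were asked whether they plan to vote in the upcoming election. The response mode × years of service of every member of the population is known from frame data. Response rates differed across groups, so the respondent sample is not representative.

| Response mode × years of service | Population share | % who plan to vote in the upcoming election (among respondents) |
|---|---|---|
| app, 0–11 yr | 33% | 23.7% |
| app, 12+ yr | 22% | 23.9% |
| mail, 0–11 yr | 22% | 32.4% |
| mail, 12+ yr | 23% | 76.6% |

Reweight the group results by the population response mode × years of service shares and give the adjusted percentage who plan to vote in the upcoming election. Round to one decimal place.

Each cell contributes population-share × respondent value:
  app, 0–11 yr: 0.33 × 23.7 = 7.821
  app, 12+ yr: 0.22 × 23.9 = 5.258
  mail, 0–11 yr: 0.22 × 32.4 = 7.128
  mail, 12+ yr: 0.23 × 76.6 = 17.618
Post-stratified estimate = 37.825 → 37.8%.

37.8%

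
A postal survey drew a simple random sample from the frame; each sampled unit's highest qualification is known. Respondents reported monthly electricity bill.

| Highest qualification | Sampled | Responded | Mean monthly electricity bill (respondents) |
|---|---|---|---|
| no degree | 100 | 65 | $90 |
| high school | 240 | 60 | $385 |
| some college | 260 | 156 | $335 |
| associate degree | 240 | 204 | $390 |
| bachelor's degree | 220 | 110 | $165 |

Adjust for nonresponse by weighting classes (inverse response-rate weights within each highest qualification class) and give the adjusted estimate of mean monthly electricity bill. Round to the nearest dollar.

Response rates by class: no degree 65/100 = 65%, high school 60/240 = 25%, some college 156/260 = 60%, associate degree 204/240 = 85%, bachelor's degree 110/220 = 50%.
Weighting each respondent by the inverse class response rate inflates each class back to its sampled size, so the class weight is n_sampled:
  no degree: 100 × 90 = 9000
  high school: 240 × 385 = 92,400
  some college: 260 × 335 = 87,100
  associate degree: 240 × 390 = 93,600
  bachelor's degree: 220 × 165 = 36,300
Adjusted estimate = 318,400 / 1,060 = 300.377 → $300.

$300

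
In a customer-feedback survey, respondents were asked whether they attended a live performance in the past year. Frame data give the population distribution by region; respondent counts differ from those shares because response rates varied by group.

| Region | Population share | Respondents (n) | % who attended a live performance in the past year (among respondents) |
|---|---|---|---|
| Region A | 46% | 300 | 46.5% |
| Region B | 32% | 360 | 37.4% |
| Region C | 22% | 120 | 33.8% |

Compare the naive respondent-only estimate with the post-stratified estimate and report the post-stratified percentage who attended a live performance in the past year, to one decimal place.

40.8%

Unadjusted (pooled respondent) estimate weights by respondent counts:
  (300/780)×46.5 + (360/780)×37.4 + (120/780)×33.8 = 40.3462%
Post-stratifying to population shares instead:
  0.46×46.5 + 0.32×37.4 + 0.22×33.8 = 40.794%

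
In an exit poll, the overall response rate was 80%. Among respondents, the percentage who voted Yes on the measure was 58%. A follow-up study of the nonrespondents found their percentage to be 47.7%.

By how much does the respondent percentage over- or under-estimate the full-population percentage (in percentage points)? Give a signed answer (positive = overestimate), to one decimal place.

Nonresponse fraction = 1 − 0.8 = 0.2.
Bias = (nonresponse fraction) × (respondent percentage − nonrespondent percentage)
     = 0.2 × (58 − 47.7) = 0.2 × 10.3 = 2.06.

+2.1 percentage points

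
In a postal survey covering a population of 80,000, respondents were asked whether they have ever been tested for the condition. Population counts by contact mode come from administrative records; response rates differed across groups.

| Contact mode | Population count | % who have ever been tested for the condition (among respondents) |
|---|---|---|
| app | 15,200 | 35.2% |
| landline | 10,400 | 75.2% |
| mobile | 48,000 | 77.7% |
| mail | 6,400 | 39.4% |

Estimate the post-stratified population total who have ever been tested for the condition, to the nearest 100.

53,000

Estimated count per cell = population count × respondent percentage:
  app: 15,200 × 35.2% = 5350.4
  landline: 10,400 × 75.2% = 7820.8
  mobile: 48,000 × 77.7% = 37,296
  mail: 6,400 × 39.4% = 2521.6
Estimated total = 52988.8 → 53,000.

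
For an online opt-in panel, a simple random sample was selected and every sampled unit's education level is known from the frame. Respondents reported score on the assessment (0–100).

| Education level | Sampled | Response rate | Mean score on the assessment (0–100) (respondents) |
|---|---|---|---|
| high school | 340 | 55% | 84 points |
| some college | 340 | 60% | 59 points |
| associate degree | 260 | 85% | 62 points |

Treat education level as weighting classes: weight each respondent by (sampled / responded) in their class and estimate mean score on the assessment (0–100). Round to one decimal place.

Weighting each respondent by the inverse class response rate inflates each class back to its sampled size, so the class weight is n_sampled:
  high school: 340 × 84 = 28,560
  some college: 340 × 59 = 20,060
  associate degree: 260 × 62 = 16,120
Adjusted estimate = 64,740 / 940 = 68.8723 → 68.9.

68.9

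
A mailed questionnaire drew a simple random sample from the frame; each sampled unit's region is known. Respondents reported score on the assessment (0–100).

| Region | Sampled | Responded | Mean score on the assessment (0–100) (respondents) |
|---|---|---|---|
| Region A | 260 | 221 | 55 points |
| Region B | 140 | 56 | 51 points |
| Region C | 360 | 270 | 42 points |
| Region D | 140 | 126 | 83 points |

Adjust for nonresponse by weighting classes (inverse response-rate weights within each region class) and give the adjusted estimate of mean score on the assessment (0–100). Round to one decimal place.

Response rates by class: Region A 221/260 = 85%, Region B 56/140 = 40%, Region C 270/360 = 75%, Region D 126/140 = 90%.
Inverse-response-rate weighting restores each class to its sampled count, so class totals weight by n_sampled:
  Region A: 260 × 55 = 14,300
  Region B: 140 × 51 = 7140
  Region C: 360 × 42 = 15,120
  Region D: 140 × 83 = 11,620
Adjusted estimate = 48,180 / 900 = 53.5333 → 53.5.

53.5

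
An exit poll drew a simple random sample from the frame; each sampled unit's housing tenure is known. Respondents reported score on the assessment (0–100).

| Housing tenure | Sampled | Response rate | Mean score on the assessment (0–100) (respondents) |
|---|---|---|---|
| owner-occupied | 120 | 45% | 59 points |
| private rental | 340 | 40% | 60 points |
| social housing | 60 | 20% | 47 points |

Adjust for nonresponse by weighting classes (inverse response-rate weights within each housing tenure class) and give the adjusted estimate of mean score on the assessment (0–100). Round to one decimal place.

58.3

Each respondent's weight = sampled/responded in their class; summing within a class gives n_sampled, so:
  owner-occupied: 120 × 59 = 7080
  private rental: 340 × 60 = 20,400
  social housing: 60 × 47 = 2820
Adjusted estimate = 30,300 / 520 = 58.2692 → 58.3.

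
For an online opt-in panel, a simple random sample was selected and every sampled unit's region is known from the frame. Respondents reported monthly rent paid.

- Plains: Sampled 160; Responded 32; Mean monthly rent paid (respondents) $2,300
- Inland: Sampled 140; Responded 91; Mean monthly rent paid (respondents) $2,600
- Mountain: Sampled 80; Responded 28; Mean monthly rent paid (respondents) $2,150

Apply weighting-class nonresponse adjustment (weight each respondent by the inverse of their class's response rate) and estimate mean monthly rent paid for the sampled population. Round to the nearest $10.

Class response rates: Plains 32/160 = 20%, Inland 91/140 = 65%, Mountain 28/80 = 35%.
Inverse-response-rate weighting restores each class to its sampled count, so class totals weight by n_sampled:
  Plains: 160 × 2300 = 368,000
  Inland: 140 × 2600 = 364,000
  Mountain: 80 × 2150 = 172,000
Adjusted estimate = 904,000 / 380 = 2378.95 → $2,380.

$2,380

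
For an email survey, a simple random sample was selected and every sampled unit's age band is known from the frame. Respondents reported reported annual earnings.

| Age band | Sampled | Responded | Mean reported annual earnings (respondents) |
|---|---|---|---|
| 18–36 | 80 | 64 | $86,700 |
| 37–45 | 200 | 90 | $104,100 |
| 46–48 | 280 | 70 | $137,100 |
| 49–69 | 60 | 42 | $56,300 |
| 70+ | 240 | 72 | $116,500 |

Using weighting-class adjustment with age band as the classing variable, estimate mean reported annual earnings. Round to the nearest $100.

Class response rates: 18–36 64/80 = 80%, 37–45 90/200 = 45%, 46–48 70/280 = 25%, 49–69 42/60 = 70%, 70+ 72/240 = 30%.
Inverse-response-rate weighting restores each class to its sampled count, so class totals weight by n_sampled:
  18–36: 80 × 86,700 = 6,936,000
  37–45: 200 × 104,100 = 20,820,000
  46–48: 280 × 137,100 = 38,388,000
  49–69: 60 × 56,300 = 3,378,000
  70+: 240 × 116,500 = 27,960,000
Adjusted estimate = 97,482,000 / 860 = 113351 → $113,400.

$113,400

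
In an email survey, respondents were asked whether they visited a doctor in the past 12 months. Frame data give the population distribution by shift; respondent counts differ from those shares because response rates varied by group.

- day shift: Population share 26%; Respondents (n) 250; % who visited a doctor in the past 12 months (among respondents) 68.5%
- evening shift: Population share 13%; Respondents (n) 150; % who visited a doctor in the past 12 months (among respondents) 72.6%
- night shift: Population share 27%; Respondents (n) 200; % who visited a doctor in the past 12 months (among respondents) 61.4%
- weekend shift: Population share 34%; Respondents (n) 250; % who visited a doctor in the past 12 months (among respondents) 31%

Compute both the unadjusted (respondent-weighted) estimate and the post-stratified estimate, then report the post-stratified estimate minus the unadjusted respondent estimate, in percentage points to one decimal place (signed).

Naive respondent-only estimate (weights = respondent counts):
  (250/850)×68.5 + (150/850)×72.6 + (200/850)×61.4 + (250/850)×31 = 56.5235%
Post-stratifying to population shares instead:
  0.26×68.5 + 0.13×72.6 + 0.27×61.4 + 0.34×31 = 54.366%
Difference = 54.366 − 56.5235 = -2.1575 pp.

-2.2 percentage points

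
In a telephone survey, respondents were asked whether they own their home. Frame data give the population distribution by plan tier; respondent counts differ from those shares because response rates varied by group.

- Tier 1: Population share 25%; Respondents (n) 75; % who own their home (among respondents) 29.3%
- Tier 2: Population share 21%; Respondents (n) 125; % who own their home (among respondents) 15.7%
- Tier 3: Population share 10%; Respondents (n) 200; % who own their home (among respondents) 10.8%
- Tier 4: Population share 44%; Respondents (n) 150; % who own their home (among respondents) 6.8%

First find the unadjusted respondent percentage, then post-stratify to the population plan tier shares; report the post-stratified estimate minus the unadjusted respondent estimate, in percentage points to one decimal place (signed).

+1.3 percentage points

Naive respondent-only estimate (weights = respondent counts):
  (75/550)×29.3 + (125/550)×15.7 + (200/550)×10.8 + (150/550)×6.8 = 13.3455%
Reweighting by population plan tier shares:
  0.25×29.3 + 0.21×15.7 + 0.1×10.8 + 0.44×6.8 = 14.694%
Difference = 14.694 − 13.3455 = 1.3485 pp.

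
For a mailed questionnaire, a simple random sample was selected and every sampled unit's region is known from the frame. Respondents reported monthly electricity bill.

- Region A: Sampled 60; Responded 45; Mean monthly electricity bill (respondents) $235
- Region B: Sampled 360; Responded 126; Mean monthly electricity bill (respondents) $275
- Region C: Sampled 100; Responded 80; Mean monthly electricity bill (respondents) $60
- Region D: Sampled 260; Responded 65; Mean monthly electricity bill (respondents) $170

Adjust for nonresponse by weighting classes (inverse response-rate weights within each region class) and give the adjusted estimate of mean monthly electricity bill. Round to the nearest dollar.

Class response rates: Region A 45/60 = 75%, Region B 126/360 = 35%, Region C 80/100 = 80%, Region D 65/260 = 25%.
Inverse-response-rate weighting restores each class to its sampled count, so class totals weight by n_sampled:
  Region A: 60 × 235 = 14,100
  Region B: 360 × 275 = 99,000
  Region C: 100 × 60 = 6000
  Region D: 260 × 170 = 44,200
Adjusted estimate = 163,300 / 780 = 209.359 → $209.

$209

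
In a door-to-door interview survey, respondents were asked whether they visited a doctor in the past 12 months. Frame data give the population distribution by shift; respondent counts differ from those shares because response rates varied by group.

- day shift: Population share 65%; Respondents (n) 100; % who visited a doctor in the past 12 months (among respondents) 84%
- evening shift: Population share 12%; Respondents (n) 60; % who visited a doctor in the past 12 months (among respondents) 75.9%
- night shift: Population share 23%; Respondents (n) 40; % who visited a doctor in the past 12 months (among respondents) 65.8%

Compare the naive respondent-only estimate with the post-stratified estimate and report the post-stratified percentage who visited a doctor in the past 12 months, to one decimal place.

78.8%

Without adjustment, the pooled respondent share is:
  (100/200)×84 + (60/200)×75.9 + (40/200)×65.8 = 77.93%
Post-stratifying to population shares instead:
  0.65×84 + 0.12×75.9 + 0.23×65.8 = 78.842%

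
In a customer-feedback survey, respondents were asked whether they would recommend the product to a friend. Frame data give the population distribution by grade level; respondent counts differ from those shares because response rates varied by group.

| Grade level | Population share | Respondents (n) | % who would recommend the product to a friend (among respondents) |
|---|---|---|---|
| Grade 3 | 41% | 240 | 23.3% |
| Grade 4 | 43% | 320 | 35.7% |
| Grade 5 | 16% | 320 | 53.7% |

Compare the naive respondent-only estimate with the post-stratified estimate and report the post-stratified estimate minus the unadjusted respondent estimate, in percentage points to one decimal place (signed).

Naive respondent-only estimate (weights = respondent counts):
  (240/880)×23.3 + (320/880)×35.7 + (320/880)×53.7 = 38.8636%
Reweighting by population grade level shares:
  0.41×23.3 + 0.43×35.7 + 0.16×53.7 = 33.496%
Difference = 33.496 − 38.8636 = -5.3676 pp.

-5.4 percentage points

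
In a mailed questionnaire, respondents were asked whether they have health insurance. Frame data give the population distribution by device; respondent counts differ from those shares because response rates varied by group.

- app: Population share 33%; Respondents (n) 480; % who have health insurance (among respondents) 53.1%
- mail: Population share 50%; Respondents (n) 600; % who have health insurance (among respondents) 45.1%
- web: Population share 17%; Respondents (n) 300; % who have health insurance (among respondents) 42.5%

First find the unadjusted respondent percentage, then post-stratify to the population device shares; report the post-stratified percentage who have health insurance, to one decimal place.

47.3%

Unadjusted (pooled respondent) estimate weights by respondent counts:
  (480/1380)×53.1 + (600/1380)×45.1 + (300/1380)×42.5 = 47.3174%
Post-stratified estimate weights by population shares:
  0.33×53.1 + 0.5×45.1 + 0.17×42.5 = 47.298%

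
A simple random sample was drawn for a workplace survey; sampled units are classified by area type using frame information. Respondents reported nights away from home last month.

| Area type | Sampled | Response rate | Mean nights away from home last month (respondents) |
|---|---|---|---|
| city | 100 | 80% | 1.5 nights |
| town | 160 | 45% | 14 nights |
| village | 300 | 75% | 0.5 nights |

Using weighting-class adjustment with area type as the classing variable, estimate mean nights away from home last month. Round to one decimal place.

4.5

Each respondent's weight = sampled/responded in their class; summing within a class gives n_sampled, so:
  city: 100 × 1.5 = 150
  town: 160 × 14 = 2240
  village: 300 × 0.5 = 150
Adjusted estimate = 2540 / 560 = 4.53571 → 4.5.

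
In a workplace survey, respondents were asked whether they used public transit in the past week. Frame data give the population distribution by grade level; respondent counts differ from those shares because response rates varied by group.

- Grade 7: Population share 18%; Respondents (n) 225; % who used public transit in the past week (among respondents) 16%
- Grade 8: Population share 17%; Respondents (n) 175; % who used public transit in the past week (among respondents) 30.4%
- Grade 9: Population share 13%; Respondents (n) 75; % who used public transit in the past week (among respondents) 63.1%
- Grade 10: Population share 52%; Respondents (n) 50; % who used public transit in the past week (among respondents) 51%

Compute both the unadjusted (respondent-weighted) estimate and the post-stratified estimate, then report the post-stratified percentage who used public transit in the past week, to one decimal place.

Unadjusted (pooled respondent) estimate weights by respondent counts:
  (225/525)×16 + (175/525)×30.4 + (75/525)×63.1 + (50/525)×51 = 30.8619%
Post-stratifying to population shares instead:
  0.18×16 + 0.17×30.4 + 0.13×63.1 + 0.52×51 = 42.771%

42.8%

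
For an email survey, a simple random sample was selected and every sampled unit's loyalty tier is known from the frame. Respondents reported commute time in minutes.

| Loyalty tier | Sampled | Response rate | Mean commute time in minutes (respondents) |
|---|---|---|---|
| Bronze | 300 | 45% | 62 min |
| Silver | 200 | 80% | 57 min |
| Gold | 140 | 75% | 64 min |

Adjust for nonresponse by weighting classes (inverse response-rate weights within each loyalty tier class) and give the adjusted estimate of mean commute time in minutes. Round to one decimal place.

60.9

Weighting each respondent by the inverse class response rate inflates each class back to its sampled size, so the class weight is n_sampled:
  Bronze: 300 × 62 = 18,600
  Silver: 200 × 57 = 11,400
  Gold: 140 × 64 = 8960
Adjusted estimate = 38,960 / 640 = 60.875 → 60.9.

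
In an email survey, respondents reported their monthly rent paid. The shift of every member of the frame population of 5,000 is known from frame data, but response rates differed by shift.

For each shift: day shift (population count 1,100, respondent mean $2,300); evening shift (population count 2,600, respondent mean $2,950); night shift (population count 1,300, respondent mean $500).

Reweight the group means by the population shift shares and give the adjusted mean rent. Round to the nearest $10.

Reweight to the known shift distribution:
  day shift: (1,100/5,000) × 2300 = 506
  evening shift: (2,600/5,000) × 2950 = 1534
  night shift: (1,300/5,000) × 500 = 130
Post-stratified estimate = 2170 → $2,170.

$2,170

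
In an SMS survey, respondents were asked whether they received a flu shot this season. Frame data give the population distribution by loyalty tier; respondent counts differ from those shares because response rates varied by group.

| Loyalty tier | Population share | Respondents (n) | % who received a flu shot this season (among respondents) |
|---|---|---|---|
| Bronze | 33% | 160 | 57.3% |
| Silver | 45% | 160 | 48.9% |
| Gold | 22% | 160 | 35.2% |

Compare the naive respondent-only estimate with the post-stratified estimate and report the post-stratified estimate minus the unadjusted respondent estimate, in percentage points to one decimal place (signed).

Naive respondent-only estimate (weights = respondent counts):
  (160/480)×57.3 + (160/480)×48.9 + (160/480)×35.2 = 47.1333%
Reweighting by population loyalty tier shares:
  0.33×57.3 + 0.45×48.9 + 0.22×35.2 = 48.658%
Difference = 48.658 − 47.1333 = 1.5247 pp.

+1.5 percentage points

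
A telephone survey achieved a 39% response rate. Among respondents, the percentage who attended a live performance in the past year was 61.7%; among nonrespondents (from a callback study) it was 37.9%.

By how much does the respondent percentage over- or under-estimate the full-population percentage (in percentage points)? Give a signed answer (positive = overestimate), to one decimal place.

+14.5 percentage points

Nonresponse fraction = 1 − 0.39 = 0.61.
Bias = (nonresponse fraction) × (respondent percentage − nonrespondent percentage)
     = 0.61 × (61.7 − 37.9) = 0.61 × 23.8 = 14.518.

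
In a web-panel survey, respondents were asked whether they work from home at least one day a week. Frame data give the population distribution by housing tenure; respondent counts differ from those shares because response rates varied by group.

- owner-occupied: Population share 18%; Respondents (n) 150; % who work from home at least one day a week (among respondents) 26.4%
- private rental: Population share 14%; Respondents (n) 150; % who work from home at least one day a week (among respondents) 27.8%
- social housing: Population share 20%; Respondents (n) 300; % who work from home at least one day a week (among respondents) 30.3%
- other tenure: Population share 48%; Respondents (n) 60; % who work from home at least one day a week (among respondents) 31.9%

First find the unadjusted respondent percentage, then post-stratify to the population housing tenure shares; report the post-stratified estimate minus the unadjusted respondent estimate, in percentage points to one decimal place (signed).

+1.0 percentage points

Unadjusted (pooled respondent) estimate weights by respondent counts:
  (150/660)×26.4 + (150/660)×27.8 + (300/660)×30.3 + (60/660)×31.9 = 28.9909%
Post-stratifying to population shares instead:
  0.18×26.4 + 0.14×27.8 + 0.2×30.3 + 0.48×31.9 = 30.016%
Difference = 30.016 − 28.9909 = 1.0251 pp.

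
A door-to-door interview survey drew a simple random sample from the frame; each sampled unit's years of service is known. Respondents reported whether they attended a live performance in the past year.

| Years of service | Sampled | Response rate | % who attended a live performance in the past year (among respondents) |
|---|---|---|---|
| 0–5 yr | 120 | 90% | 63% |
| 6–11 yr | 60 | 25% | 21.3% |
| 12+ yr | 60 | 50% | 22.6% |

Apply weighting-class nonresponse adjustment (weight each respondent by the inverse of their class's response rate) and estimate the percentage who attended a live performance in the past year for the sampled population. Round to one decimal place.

Each respondent's weight = sampled/responded in their class; summing within a class gives n_sampled, so:
  0–5 yr: 120 × 63 = 7560
  6–11 yr: 60 × 21.3 = 1278
  12+ yr: 60 × 22.6 = 1356
Adjusted estimate = 10,194 / 240 = 42.475 → 42.5%.

42.5%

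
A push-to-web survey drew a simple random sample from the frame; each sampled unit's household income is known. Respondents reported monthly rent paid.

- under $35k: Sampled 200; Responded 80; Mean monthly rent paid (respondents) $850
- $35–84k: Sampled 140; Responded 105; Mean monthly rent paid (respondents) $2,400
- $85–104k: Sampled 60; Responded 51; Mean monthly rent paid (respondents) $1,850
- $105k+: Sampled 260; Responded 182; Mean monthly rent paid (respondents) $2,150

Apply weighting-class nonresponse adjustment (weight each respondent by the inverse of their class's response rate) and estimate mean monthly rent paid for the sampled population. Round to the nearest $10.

$1,780

Class response rates: under $35k 80/200 = 40%, $35–84k 105/140 = 75%, $85–104k 51/60 = 85%, $105k+ 182/260 = 70%.
With weight = n_sampled/n_responded per class, the weighted class total is n_sampled:
  under $35k: 200 × 850 = 170,000
  $35–84k: 140 × 2400 = 336,000
  $85–104k: 60 × 1850 = 111,000
  $105k+: 260 × 2150 = 559,000
Adjusted estimate = 1,176,000 / 660 = 1781.82 → $1,780.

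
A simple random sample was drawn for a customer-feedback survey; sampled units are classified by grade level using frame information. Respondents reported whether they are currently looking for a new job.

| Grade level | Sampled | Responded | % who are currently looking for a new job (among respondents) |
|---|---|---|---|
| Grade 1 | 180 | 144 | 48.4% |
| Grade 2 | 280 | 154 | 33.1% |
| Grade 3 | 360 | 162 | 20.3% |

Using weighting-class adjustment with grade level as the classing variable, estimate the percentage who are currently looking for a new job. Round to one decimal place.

30.8%

Response rates by class: Grade 1 144/180 = 80%, Grade 2 154/280 = 55%, Grade 3 162/360 = 45%.
Inverse-response-rate weighting restores each class to its sampled count, so class totals weight by n_sampled:
  Grade 1: 180 × 48.4 = 8712
  Grade 2: 280 × 33.1 = 9268
  Grade 3: 360 × 20.3 = 7308
Adjusted estimate = 25,288 / 820 = 30.839 → 30.8%.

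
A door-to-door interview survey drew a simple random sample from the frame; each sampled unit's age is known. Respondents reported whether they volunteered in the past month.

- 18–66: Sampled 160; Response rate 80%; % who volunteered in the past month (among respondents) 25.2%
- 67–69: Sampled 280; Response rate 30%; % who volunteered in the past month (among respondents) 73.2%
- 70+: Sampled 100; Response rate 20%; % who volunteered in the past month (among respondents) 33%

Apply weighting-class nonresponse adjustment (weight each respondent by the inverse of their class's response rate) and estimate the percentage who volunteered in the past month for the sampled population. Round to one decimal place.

51.5%

Each respondent's weight = sampled/responded in their class; summing within a class gives n_sampled, so:
  18–66: 160 × 25.2 = 4032
  67–69: 280 × 73.2 = 20,496
  70+: 100 × 33 = 3300
Adjusted estimate = 27,828 / 540 = 51.5333 → 51.5%.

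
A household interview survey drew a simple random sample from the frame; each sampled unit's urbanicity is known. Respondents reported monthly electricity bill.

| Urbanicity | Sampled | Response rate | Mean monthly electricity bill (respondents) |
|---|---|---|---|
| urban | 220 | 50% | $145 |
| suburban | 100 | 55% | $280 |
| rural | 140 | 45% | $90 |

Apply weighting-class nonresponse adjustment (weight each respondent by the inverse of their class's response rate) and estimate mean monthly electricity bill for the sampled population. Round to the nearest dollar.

$158

Inverse-response-rate weighting restores each class to its sampled count, so class totals weight by n_sampled:
  urban: 220 × 145 = 31,900
  suburban: 100 × 280 = 28,000
  rural: 140 × 90 = 12,600
Adjusted estimate = 72,500 / 460 = 157.609 → $158.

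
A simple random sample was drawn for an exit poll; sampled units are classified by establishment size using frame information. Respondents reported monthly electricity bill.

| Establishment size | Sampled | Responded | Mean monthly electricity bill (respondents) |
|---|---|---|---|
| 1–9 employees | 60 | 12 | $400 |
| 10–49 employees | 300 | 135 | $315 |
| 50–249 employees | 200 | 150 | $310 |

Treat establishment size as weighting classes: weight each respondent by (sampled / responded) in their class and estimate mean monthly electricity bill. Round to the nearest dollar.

$322

Response rates by class: 1–9 employees 12/60 = 20%, 10–49 employees 135/300 = 45%, 50–249 employees 150/200 = 75%.
Each respondent's weight = sampled/responded in their class; summing within a class gives n_sampled, so:
  1–9 employees: 60 × 400 = 24,000
  10–49 employees: 300 × 315 = 94,500
  50–249 employees: 200 × 310 = 62,000
Adjusted estimate = 180,500 / 560 = 322.321 → $322.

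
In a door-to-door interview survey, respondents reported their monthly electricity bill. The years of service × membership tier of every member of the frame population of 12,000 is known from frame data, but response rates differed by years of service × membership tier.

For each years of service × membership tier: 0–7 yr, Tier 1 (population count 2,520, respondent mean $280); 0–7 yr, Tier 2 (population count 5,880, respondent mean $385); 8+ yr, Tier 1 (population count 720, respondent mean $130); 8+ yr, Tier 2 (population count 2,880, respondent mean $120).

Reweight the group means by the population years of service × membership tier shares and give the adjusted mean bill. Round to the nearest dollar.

Reweight to the known years of service × membership tier distribution:
  0–7 yr, Tier 1: (2,520/12,000) × 280 = 58.8
  0–7 yr, Tier 2: (5,880/12,000) × 385 = 188.65
  8+ yr, Tier 1: (720/12,000) × 130 = 7.8
  8+ yr, Tier 2: (2,880/12,000) × 120 = 28.8
Post-stratified estimate = 284.05 → $284.

$284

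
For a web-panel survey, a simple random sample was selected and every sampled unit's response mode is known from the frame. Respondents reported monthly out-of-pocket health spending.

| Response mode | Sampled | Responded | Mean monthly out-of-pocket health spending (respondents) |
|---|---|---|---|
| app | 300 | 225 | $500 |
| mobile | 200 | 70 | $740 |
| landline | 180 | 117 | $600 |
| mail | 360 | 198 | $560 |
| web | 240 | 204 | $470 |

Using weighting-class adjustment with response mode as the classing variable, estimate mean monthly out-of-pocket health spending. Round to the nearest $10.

Class response rates: app 225/300 = 75%, mobile 70/200 = 35%, landline 117/180 = 65%, mail 198/360 = 55%, web 204/240 = 85%.
Weighting each respondent by the inverse class response rate inflates each class back to its sampled size, so the class weight is n_sampled:
  app: 300 × 500 = 150,000
  mobile: 200 × 740 = 148,000
  landline: 180 × 600 = 108,000
  mail: 360 × 560 = 201,600
  web: 240 × 470 = 112,800
Adjusted estimate = 720,400 / 1,280 = 562.812 → $560.

$560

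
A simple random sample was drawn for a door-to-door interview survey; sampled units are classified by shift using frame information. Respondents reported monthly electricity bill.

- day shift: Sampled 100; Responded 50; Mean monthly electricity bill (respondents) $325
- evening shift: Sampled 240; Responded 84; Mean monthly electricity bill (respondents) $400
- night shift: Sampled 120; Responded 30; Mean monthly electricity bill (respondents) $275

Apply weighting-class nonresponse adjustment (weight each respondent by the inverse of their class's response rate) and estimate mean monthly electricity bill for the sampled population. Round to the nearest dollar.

$351

Response rates by class: day shift 50/100 = 50%, evening shift 84/240 = 35%, night shift 30/120 = 25%.
With weight = n_sampled/n_responded per class, the weighted class total is n_sampled:
  day shift: 100 × 325 = 32,500
  evening shift: 240 × 400 = 96,000
  night shift: 120 × 275 = 33,000
Adjusted estimate = 161,500 / 460 = 351.087 → $351.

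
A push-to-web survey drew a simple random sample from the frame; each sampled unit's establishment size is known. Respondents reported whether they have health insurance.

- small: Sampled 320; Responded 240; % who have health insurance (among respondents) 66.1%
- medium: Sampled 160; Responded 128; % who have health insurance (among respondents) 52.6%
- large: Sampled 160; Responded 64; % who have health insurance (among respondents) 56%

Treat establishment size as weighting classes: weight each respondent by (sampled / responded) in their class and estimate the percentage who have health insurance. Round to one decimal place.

Response rates by class: small 240/320 = 75%, medium 128/160 = 80%, large 64/160 = 40%.
Each respondent's weight = sampled/responded in their class; summing within a class gives n_sampled, so:
  small: 320 × 66.1 = 21,152
  medium: 160 × 52.6 = 8416
  large: 160 × 56 = 8960
Adjusted estimate = 38,528 / 640 = 60.2 → 60.2%.

60.2%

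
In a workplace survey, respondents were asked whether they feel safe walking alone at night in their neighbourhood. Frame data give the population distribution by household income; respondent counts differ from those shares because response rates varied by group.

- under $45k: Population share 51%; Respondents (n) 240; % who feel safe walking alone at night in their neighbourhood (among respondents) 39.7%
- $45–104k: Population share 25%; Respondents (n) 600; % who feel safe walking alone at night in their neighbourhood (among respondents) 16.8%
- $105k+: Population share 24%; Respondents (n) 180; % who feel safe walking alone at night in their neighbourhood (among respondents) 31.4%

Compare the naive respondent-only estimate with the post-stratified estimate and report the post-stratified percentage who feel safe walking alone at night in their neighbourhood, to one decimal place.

Unadjusted (pooled respondent) estimate weights by respondent counts:
  (240/1020)×39.7 + (600/1020)×16.8 + (180/1020)×31.4 = 24.7647%
Reweighting by population household income shares:
  0.51×39.7 + 0.25×16.8 + 0.24×31.4 = 31.983%

32.0%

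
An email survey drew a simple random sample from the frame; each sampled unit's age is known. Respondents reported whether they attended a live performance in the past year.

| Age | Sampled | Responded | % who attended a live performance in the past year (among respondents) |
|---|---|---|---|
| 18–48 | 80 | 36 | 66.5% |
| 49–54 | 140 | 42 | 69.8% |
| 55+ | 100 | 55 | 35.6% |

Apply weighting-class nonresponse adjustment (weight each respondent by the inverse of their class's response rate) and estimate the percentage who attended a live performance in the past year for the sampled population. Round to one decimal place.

58.3%

Response rates by class: 18–48 36/80 = 45%, 49–54 42/140 = 30%, 55+ 55/100 = 55%.
Inverse-response-rate weighting restores each class to its sampled count, so class totals weight by n_sampled:
  18–48: 80 × 66.5 = 5320
  49–54: 140 × 69.8 = 9772
  55+: 100 × 35.6 = 3560
Adjusted estimate = 18,652 / 320 = 58.2875 → 58.3%.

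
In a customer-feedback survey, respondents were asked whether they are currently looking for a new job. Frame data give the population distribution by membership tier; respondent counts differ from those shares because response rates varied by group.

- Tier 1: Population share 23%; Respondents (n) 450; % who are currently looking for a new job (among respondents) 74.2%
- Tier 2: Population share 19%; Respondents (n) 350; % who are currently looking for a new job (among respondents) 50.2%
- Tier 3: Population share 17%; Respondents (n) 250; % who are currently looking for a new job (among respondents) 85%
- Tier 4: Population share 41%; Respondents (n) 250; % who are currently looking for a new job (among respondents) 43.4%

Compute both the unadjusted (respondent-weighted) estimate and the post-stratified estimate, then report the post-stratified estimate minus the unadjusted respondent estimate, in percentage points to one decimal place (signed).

-5.0 percentage points

Unadjusted (pooled respondent) estimate weights by respondent counts:
  (450/1300)×74.2 + (350/1300)×50.2 + (250/1300)×85 + (250/1300)×43.4 = 63.8923%
Post-stratified estimate weights by population shares:
  0.23×74.2 + 0.19×50.2 + 0.17×85 + 0.41×43.4 = 58.848%
Difference = 58.848 − 63.8923 = -5.0443 pp.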